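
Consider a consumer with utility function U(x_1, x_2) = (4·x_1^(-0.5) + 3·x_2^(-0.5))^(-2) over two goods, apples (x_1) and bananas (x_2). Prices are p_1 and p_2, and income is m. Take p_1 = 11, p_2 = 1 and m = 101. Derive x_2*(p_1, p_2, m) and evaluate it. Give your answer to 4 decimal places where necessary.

x_2* = 27.3405

MRS = MU_x_1/MU_x_2 = (4/3)·(x_2/x_1)^(1.5). Set equal to p_1/p_2.
Solve for the ratio: x_2/x_1 = [(3/4)·p_1/p_2]^(2/3).
With the ratio pinned down, the budget gives x_1* = m/(p_1 + p_2·(x_2/x_1)) and x_2* = (x_2/x_1)·x_1*.
Numerically x_2/x_1 = 4.082905, so x_1* = 101/(11 + 1·4.082905) = 6.6963 and x_2* = 4.082905·6.6963 = 27.3405.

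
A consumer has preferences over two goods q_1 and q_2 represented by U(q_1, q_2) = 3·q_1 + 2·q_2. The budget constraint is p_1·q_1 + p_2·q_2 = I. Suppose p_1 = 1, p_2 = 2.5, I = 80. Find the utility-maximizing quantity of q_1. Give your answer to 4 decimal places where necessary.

Linear utility — the consumer picks whichever good has higher MU/price: 3/1 = 3 vs 2/2.5 = 0.8.
q_1 gives more utility per dollar, so spend all income on q_1: q_1* = I/p_1, q_2* = 0.
Numerically: q_1* = 80, q_2* = 0.

q_1* = 80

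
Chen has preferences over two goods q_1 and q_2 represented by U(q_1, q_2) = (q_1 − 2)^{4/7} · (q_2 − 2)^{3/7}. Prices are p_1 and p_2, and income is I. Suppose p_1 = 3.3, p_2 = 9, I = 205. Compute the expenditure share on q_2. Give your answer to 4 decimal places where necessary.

Discretionary income = 205 − 2·3.3 − 2·9 = 180.4; q_1* = 2 + 4/7·180.4/3.3 = 33.2381; q_2* = 2 + 3/7·180.4/9 = 10.5905.
Expenditure on q_2: 9·10.5905 = 95.3143; share = 0.4649.

share on q_2 = 0.4649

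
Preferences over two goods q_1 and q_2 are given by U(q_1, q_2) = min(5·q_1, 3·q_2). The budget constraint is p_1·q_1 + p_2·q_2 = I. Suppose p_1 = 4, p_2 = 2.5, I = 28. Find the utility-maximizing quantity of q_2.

q_2* = 5.7143

Leontief preferences: the optimum is at the kink where q_1/3 = q_2/5, i.e. q_2 = (5/3)·q_1.
Budget: p_1·q_1 + p_2·(5/3)·q_1 = I, so (3·p_1 + 5·p_2)·q_1 = 3·I.
Demand: q_1*(p_1,p_2,I) = 3·I/(3·p_1 + 5·p_2), q_2* = 5·I/(3·p_1 + 5·p_2).
Here 3·4 + 5·2.5 = 24.5, giving q_2* = 5.7143.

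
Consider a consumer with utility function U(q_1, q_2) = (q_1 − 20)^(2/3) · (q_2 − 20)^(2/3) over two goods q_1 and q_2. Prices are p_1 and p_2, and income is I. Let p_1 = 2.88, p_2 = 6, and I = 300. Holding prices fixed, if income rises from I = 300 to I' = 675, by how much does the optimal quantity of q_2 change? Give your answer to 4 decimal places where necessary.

Δq_2* = 31.25

This is Cobb-Douglas in (q_1−20, q_2−20): tangency gives 2/3·p_2·(q_2−20) = 2/3·p_1·(q_1−20).
After buying the subsistence bundle (20, 20), a share 0.5 of the remaining income goes to q_1: q_1* = 20 + 0.5·(I − 20p_1 − 20p_2)/p_1.
Discretionary income = 300 − 20·2.88 − 20·6 = 122.4; q_2* = 20 + 0.5·122.4/6 = 30.2.
At I' = 675: q_2* = 61.45. Change: 61.45 − 30.2 = 31.25.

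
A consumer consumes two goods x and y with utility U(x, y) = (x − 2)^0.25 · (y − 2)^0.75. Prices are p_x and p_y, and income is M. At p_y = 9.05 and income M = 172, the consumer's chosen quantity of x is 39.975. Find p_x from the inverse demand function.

This is Cobb-Douglas in (x−2, y−2): tangency gives 0.25·p_y·(y−2) = 0.75·p_x·(x−2).
Substituting into the budget: x* = 2 + 0.25·(M − 2·p_x − 2·p_y)/p_x, and y* = 2 + 0.75·(…)/p_y.
Set x* = 39.975 in the demand function and solve for p_x: p_x = 1.

p_x = 1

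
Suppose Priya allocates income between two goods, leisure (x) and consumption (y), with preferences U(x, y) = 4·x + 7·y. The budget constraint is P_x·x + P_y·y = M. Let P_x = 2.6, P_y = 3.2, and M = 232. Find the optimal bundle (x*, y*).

x* = 0, y* = 72.5

Perfect substitutes: compare marginal utility per dollar. 4/P_x vs 7/P_y → 1.5385 vs 2.1875.
y gives more utility per dollar, so spend all income on y: y* = M/P_y, x* = 0.
Numerically: x* = 0, y* = 72.5.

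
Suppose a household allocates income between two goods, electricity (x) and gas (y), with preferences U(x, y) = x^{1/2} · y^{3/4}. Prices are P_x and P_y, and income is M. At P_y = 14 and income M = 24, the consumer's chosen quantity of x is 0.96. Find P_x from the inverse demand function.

Tangency: MRS = (2/3)·y/x = P_x/P_y.
So 0.5·P_y·y = 0.75·P_x·x; combined with the budget, a share 0.4 of income goes to x.
Demand: x*(P_x,P_y,M) = 0.4·M/P_x and y* = 0.6·M/P_y.
Set x* = 0.96 in the demand function and solve for P_x: P_x = 10.

P_x = 10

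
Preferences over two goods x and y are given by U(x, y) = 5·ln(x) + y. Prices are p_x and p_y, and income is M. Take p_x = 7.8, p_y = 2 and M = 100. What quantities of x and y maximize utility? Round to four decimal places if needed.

x* = 1.2821, y* = 45

MU_x = 5/x, MU_y = 1. Tangency: 5/x = p_x/p_y.
So x*(p_x,p_y) = 5·p_y/p_x, independent of income; and y* = (M − 5·p_y)/p_y.
At the given prices: x* = 5·2/7.8 = 1.2821, and y* = 45.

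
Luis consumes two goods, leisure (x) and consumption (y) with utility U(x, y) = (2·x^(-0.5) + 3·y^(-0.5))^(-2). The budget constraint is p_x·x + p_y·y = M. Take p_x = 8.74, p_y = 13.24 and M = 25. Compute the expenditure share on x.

MRS = MU_x/MU_y = (2/3)·(y/x)^(1.5). Set equal to p_x/p_y.
Hence y/x = ((3/2)·p_x/p_y)^(1/(1.5)), i.e. raised to the 2/3 power.
With the ratio pinned down, the budget gives x* = M/(p_x + p_y·(y/x)) and y* = (y/x)·x*.
Numerically y/x = 0.993443, so x* = 25/(8.74 + 13.24·0.993443) = 1.1419 and y* = 0.993443·1.1419 = 1.1344.
Expenditure on x: 8.74·1.1419 = 9.9803; share = 0.3992.

share on x = 0.3992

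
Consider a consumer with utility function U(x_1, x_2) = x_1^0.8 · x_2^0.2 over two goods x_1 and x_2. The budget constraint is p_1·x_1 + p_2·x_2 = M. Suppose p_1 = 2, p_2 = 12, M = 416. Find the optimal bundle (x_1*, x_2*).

Tangency: MRS = 4·x_2/x_1 = p_1/p_2.
Rearranging, p_2·x_2 = (1/4)·p_1·x_1. Substituting into the budget gives p_1·x_1·(1 + (1/4)) = M.
Demand: x_1*(p_1,p_2,M) = 0.8·M/p_1 and x_2* = 0.2·M/p_2.
At p_1=2, p_2=12, M=416: x_1* = 0.8·416/2 = 166.4, x_2* = 6.9333.

x_1* = 166.4, x_2* = 6.9333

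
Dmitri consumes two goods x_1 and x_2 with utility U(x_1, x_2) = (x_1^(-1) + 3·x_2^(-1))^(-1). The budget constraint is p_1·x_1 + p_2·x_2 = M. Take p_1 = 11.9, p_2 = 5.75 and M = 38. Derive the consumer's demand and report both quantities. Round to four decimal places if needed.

x_1* = 1.4489, x_2* = 3.6102

From the CES first-order condition, (1/3)·(x_2/x_1)^(2) = p_1/p_2.
Solve for the ratio: x_2/x_1 = [3·p_1/p_2]^(0.5).
With the ratio pinned down, the budget gives x_1* = M/(p_1 + p_2·(x_2/x_1)) and x_2* = (x_2/x_1)·x_1*.
Numerically x_2/x_1 = 2.491725, so x_1* = 38/(11.9 + 5.75·2.491725) = 1.4489 and x_2* = 2.491725·1.4489 = 3.6102.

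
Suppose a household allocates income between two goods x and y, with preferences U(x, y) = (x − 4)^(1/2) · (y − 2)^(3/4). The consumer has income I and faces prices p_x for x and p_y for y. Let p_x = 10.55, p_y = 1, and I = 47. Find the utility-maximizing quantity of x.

Let x' = x−4, y' = y−2. MRS = (2/3)·y'/x' = p_x/p_y.
Substituting into the budget: x* = 4 + 0.4·(I − 4·p_x − 2·p_y)/p_x, and y* = 2 + 0.6·(…)/p_y.
Discretionary income = 47 − 4·10.55 − 2·1 = 2.8; x* = 4 + 0.4·2.8/10.55 = 4.1062.

x* = 4.1062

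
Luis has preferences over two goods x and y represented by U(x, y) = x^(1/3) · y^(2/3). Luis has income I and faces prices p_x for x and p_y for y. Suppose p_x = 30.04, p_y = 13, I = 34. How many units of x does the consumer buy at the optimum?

MU_x/MU_y = (1/3·y)/(2/3·x); tangency sets this equal to p_x/p_y.
So 1/3·p_y·y = 2/3·p_x·x; combined with the budget, a share 1/3 of income goes to x.
Demand: x*(p_x,p_y,I) = 1/3·I/p_x and y* = 2/3·I/p_y.
At p_x=30.04, p_y=13, I=34: x* = 1/3·34/30.04 = 0.3773.

x* = 0.3773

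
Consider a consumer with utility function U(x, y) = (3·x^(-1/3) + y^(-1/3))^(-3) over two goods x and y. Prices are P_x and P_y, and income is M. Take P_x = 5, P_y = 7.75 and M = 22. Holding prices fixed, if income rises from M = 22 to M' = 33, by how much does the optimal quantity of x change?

Δx* = 1.477

From the CES first-order condition, 3·(y/x)^(4/3) = P_x/P_y.
Hence y/x = ((1/3)·P_x/P_y)^(1/(4/3)), i.e. raised to the 0.75 power.
With the ratio pinned down, the budget gives x* = M/(P_x + P_y·(y/x)) and y* = (y/x)·x*.
Numerically y/x = 0.315799, so x* = 22/(5 + 7.75·0.315799) = 2.954.
At M' = 33: x* = 4.4311. Change: 4.4311 − 2.954 = 1.477.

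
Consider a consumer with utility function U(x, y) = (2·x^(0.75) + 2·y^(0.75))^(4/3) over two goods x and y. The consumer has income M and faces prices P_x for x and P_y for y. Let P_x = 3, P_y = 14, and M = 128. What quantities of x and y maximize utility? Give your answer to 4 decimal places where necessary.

x* = 42.2509, y* = 0.0891

From the CES first-order condition, (y/x)^(0.25) = P_x/P_y.
Hence y/x = (P_x/P_y)^(1/(0.25)), i.e. raised to the 4 power.
Substitute y = (y/x)·x into the budget: x* = M/(P_x + P_y·(y/x)).
Numerically y/x = 0.002108, so x* = 128/(3 + 14·0.002108) = 42.2509 and y* = 0.002108·42.2509 = 0.0891.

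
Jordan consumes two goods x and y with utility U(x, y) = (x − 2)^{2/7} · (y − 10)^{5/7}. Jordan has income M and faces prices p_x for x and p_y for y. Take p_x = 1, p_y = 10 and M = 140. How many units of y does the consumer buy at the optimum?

Let x' = x−2, y' = y−10. MRS = (2/5)·y'/x' = p_x/p_y.
After buying the subsistence bundle (2, 10), a share 2/7 of the remaining income goes to x: x* = 2 + 2/7·(M − 2p_x − 10p_y)/p_x.
Discretionary income = 140 − 2·1 − 10·10 = 38; y* = 10 + 5/7·38/10 = 12.7143.

y* = 12.7143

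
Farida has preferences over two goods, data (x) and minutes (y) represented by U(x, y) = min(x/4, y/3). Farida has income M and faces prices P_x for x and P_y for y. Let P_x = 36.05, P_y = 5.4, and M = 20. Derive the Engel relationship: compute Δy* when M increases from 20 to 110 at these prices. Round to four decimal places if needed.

Δy* = 1.6833

With perfect complements, no substitution: consume in ratio x:y = 4:3.
Budget: P_x·x + P_y·(3/4)·x = M, so (4·P_x + 3·P_y)·x = 4·M.
Demand: x*(P_x,P_y,M) = 4·M/(4·P_x + 3·P_y), y* = 3·M/(4·P_x + 3·P_y).
Here 4·36.05 + 3·5.4 = 160.4, giving y* = 0.3741.
At M' = 110: y* = 2.0574. Change: 2.0574 − 0.3741 = 1.6833.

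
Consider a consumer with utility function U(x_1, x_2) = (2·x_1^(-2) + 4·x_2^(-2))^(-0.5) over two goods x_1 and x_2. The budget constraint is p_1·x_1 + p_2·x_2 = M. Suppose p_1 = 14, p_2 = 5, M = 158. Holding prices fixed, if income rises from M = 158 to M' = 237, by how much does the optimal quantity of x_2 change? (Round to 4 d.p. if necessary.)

MU_x_1 ∝ 2·x_1^(-3), MU_x_2 ∝ 4·x_2^(-3), so MRS = (1/2)·(x_2/x_1)^(3) = p_1/p_2.
Hence x_2/x_1 = (2·p_1/p_2)^(1/(3)), i.e. raised to the 1/3 power.
Substitute x_2 = (x_2/x_1)·x_1 into the budget: x_1* = M/(p_1 + p_2·(x_2/x_1)).
Numerically x_2/x_1 = 1.775808, so x_1* = 158/(14 + 5·1.775808) = 6.9059 and x_2* = 1.775808·6.9059 = 12.2635.
At M' = 237: x_2* = 18.3953. Change: 18.3953 − 12.2635 = 6.1318.

Δx_2* = 6.1318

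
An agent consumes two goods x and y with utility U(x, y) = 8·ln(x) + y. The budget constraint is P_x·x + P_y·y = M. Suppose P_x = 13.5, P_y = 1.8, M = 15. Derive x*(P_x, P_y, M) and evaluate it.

x* = 1.0667

MU_x = 8/x, MU_y = 1. Tangency: 8/x = P_x/P_y.
So x*(P_x,P_y) = 8·P_y/P_x, independent of income; and y* = (M − 8·P_y)/P_y.
At the given prices: x* = 8·1.8/13.5 = 1.0667.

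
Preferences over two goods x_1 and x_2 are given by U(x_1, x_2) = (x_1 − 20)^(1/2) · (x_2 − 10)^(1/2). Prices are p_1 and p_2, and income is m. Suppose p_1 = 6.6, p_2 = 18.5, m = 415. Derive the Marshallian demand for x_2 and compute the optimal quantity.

x_2* = 12.6486

This is Cobb-Douglas in (x_1−20, x_2−10): tangency gives 0.5·p_2·(x_2−10) = 0.5·p_1·(x_1−20).
After buying the subsistence bundle (20, 10), a share 0.5 of the remaining income goes to x_1: x_1* = 20 + 0.5·(m − 20p_1 − 10p_2)/p_1.
Discretionary income = 415 − 20·6.6 − 10·18.5 = 98; x_2* = 10 + 0.5·98/18.5 = 12.6486.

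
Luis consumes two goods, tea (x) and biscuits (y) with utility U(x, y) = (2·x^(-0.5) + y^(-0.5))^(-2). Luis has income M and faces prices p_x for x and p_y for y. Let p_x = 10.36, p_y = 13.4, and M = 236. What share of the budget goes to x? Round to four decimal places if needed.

From the CES first-order condition, 2·(y/x)^(1.5) = p_x/p_y.
Solve for the ratio: y/x = [(1/2)·p_x/p_y]^(2/3).
Substitute y = (y/x)·x into the budget: x* = M/(p_x + p_y·(y/x)).
Numerically y/x = 0.53066, so x* = 236/(10.36 + 13.4·0.53066) = 13.5082 and y* = 0.53066·13.5082 = 7.1683.
Expenditure on x: 10.36·13.5082 = 139.9451; share = 0.593.

share on x = 0.593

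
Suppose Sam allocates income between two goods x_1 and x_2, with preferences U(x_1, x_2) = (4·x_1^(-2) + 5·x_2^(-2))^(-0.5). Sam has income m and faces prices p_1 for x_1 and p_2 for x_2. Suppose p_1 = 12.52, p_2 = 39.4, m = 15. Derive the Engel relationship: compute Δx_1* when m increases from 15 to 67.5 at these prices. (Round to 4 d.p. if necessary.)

Δx_1* = 1.2656

With the ratio pinned down, the budget gives x_1* = m/(p_1 + p_2·(x_2/x_1)) and x_2* = (x_2/x_1)·x_1*.
Numerically x_2/x_1 = 0.735088, so x_1* = 15/(12.52 + 39.4·0.735088) = 0.3616.
At m' = 67.5: x_1* = 1.6272. Change: 1.6272 − 0.3616 = 1.2656.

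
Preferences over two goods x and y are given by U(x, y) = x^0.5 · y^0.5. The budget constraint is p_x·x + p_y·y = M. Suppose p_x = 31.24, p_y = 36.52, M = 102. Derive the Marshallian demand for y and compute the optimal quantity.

Tangency: MRS = y/x = p_x/p_y.
Rearranging, p_y·y = p_x·x. Substituting into the budget gives p_x·x·(1 + 1) = M.
Demand: x*(p_x,p_y,M) = 0.5·M/p_x and y* = 0.5·M/p_y.
At p_x=31.24, p_y=36.52, M=102: y* = 0.5·102/36.52 = 1.3965.

y* = 1.3965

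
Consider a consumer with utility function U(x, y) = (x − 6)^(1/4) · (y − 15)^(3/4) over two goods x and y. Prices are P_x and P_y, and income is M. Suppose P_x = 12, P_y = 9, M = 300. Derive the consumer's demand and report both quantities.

This is Cobb-Douglas in (x−6, y−15): tangency gives 0.25·P_y·(y−15) = 0.75·P_x·(x−6).
After buying the subsistence bundle (6, 15), a share 0.25 of the remaining income goes to x: x* = 6 + 0.25·(M − 6P_x − 15P_y)/P_x.
Discretionary income = 300 − 6·12 − 15·9 = 93; x* = 6 + 0.25·93/12 = 7.9375; y* = 15 + 0.75·93/9 = 22.75.

x* = 7.9375, y* = 22.75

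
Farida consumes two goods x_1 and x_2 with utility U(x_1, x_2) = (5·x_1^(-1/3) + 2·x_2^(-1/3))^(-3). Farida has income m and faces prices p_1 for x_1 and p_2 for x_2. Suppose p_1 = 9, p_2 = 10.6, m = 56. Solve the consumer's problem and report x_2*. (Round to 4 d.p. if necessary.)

x_2* = 1.8164

MRS = MU_x_1/MU_x_2 = (5/2)·(x_2/x_1)^(4/3). Set equal to p_1/p_2.
Solve for the ratio: x_2/x_1 = [(2/5)·p_1/p_2]^(0.75).
With the ratio pinned down, the budget gives x_1* = m/(p_1 + p_2·(x_2/x_1)) and x_2* = (x_2/x_1)·x_1*.
Numerically x_2/x_1 = 0.444885, so x_1* = 56/(9 + 10.6·0.444885) = 4.0829 and x_2* = 0.444885·4.0829 = 1.8164.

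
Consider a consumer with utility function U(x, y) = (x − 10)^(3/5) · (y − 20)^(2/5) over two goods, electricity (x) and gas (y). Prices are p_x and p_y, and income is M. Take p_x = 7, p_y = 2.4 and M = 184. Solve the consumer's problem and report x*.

x* = 15.6571

This is Cobb-Douglas in (x−10, y−20): tangency gives 0.6·p_y·(y−20) = 0.4·p_x·(x−10).
Substituting into the budget: x* = 10 + 0.6·(M − 10·p_x − 20·p_y)/p_x, and y* = 20 + 0.4·(…)/p_y.
Discretionary income = 184 − 10·7 − 20·2.4 = 66; x* = 10 + 0.6·66/7 = 15.6571.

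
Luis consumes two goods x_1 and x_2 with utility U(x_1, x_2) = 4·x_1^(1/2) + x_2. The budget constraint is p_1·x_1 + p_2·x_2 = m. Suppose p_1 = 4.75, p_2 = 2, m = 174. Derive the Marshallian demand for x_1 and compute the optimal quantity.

MU_x_1 = 2/√x_1, MU_x_2 = 1. Tangency: 2/√x_1 = p_1/p_2.
Solve: √x_1 = 2·p_2/p_1, so x_1*(p_1,p_2) = (2·p_2/p_1)², and x_2* = (m − p_1·x_1*)/p_2.
Plugging in: x_1* = (2·2/4.75)² = 0.7091.

x_1* = 0.7091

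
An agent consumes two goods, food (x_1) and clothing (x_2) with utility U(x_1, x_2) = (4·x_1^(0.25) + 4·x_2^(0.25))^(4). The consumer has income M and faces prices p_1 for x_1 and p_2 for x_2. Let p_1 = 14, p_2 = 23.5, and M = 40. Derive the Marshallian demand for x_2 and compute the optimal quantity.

x_2* = 0.7778

From the CES first-order condition, (x_2/x_1)^(0.75) = p_1/p_2.
Hence x_2/x_1 = (p_1/p_2)^(1/(0.75)), i.e. raised to the 4/3 power.
Substitute x_2 = (x_2/x_1)·x_1 into the budget: x_1* = M/(p_1 + p_2·(x_2/x_1)).
Numerically x_2/x_1 = 0.50128, so x_1* = 40/(14 + 23.5·0.50128) = 1.5516 and x_2* = 0.50128·1.5516 = 0.7778.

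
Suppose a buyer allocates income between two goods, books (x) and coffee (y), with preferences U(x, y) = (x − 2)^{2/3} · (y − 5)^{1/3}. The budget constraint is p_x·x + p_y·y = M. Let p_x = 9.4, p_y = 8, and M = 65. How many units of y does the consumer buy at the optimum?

This is Cobb-Douglas in (x−2, y−5): tangency gives 2/3·p_y·(y−5) = 1/3·p_x·(x−2).
After buying the subsistence bundle (2, 5), a share 2/3 of the remaining income goes to x: x* = 2 + 2/3·(M − 2p_x − 5p_y)/p_x.
Discretionary income = 65 − 2·9.4 − 5·8 = 6.2; y* = 5 + 1/3·6.2/8 = 5.2583.

y* = 5.2583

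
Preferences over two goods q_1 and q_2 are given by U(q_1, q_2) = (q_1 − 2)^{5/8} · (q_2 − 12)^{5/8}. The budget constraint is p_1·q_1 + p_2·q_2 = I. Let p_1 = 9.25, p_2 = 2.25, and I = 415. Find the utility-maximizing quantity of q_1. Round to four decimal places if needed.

q_1* = 21.973

After buying the subsistence bundle (2, 12), a share 0.5 of the remaining income goes to q_1: q_1* = 2 + 0.5·(I − 2p_1 − 12p_2)/p_1.
Discretionary income = 415 − 2·9.25 − 12·2.25 = 369.5; q_1* = 2 + 0.5·369.5/9.25 = 21.973.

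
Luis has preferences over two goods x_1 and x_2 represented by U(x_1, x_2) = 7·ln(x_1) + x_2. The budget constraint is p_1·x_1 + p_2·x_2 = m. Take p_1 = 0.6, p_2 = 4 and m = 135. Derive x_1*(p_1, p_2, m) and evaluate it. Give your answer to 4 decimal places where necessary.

x_1* = 46.6667

MU_x_1 = 7/x_1, MU_x_2 = 1. Tangency: 7/x_1 = p_1/p_2.
So x_1*(p_1,p_2) = 7·p_2/p_1, independent of income; and x_2* = (m − 7·p_2)/p_2.
At the given prices: x_1* = 7·4/0.6 = 46.6667.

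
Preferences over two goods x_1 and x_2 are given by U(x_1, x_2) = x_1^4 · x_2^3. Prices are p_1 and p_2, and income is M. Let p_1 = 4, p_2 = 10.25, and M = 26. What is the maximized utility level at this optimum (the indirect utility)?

Tangency: MRS = (4/3)·x_2/x_1 = p_1/p_2.
So 4·p_2·x_2 = 3·p_1·x_1; combined with the budget, a share 4/7 of income goes to x_1.
Demand: x_1*(p_1,p_2,M) = 4/7·M/p_1 and x_2* = 3/7·M/p_2.
At p_1=4, p_2=10.25, M=26: x_1* = 4/7·26/4 = 3.7143, x_2* = 1.0871.
Utility at the optimum: U(3.7143, 1.0871) = 244.5228.

V = 244.5228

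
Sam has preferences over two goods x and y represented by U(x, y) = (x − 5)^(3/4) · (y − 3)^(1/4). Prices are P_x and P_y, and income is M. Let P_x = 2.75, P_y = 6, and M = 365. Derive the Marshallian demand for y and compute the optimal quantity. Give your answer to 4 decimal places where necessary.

y* = 16.8854

MRS = 3·(y−3)/(x−5). Tangency with P_x/P_y gives y−3 = (1/3)·(P_x/P_y)·(x−5).
After buying the subsistence bundle (5, 3), a share 0.75 of the remaining income goes to x: x* = 5 + 0.75·(M − 5P_x − 3P_y)/P_x.
Discretionary income = 365 − 5·2.75 − 3·6 = 333.25; y* = 3 + 0.25·333.25/6 = 16.8854.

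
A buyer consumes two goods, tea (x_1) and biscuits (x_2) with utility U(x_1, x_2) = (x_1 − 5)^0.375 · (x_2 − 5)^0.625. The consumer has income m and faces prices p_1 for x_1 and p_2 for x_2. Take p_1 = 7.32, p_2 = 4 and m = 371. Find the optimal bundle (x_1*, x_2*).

x_1* = 21.1066, x_2* = 54.125

Discretionary income = 371 − 5·7.32 − 5·4 = 314.4; x_1* = 5 + 0.375·314.4/7.32 = 21.1066; x_2* = 5 + 0.625·314.4/4 = 54.125.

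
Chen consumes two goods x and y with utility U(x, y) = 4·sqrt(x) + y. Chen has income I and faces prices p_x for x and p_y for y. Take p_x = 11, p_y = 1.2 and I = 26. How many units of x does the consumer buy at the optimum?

x* = 0.0476

Thus x* = (2·p_y/p_x)² — independent of I — with the rest of income spent on y.
Plugging in: x* = (2·1.2/11)² = 0.0476.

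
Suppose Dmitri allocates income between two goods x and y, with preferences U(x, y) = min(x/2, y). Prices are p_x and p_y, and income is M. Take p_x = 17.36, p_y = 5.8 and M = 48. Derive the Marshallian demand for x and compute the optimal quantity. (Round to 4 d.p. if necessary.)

Leontief preferences: the optimum is at the kink where x/2 = y/1, i.e. y = (1/2)·x.
Budget: p_x·x + p_y·(1/2)·x = M, so (2·p_x + p_y)·x = 2·M.
Demand: x*(p_x,p_y,M) = 2·M/(2·p_x + p_y), y* = M/(2·p_x + p_y).
Here 2·17.36 + 5.8 = 40.52, giving x* = 2.3692.

x* = 2.3692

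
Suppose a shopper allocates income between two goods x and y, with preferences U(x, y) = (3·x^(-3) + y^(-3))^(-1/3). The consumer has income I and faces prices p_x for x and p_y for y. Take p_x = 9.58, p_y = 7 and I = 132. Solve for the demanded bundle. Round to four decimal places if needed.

x* = 8.609, y* = 7.0752

MU_x ∝ 3·x^(-4), MU_y ∝ y^(-4), so MRS = 3·(y/x)^(4) = p_x/p_y.
Solve for the ratio: y/x = [(1/3)·p_x/p_y]^(0.25).
With the ratio pinned down, the budget gives x* = I/(p_x + p_y·(y/x)) and y* = (y/x)·x*.
Numerically y/x = 0.821839, so x* = 132/(9.58 + 7·0.821839) = 8.609 and y* = 0.821839·8.609 = 7.0752.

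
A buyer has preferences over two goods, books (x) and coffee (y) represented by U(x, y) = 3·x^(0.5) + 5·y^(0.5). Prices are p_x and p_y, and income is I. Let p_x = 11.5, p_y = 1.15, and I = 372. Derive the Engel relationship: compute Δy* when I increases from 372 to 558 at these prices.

MRS = MU_x/MU_y = (3/5)·(y/x)^(0.5). Set equal to p_x/p_y.
Solve for the ratio: y/x = [(5/3)·p_x/p_y]^(2).
With the ratio pinned down, the budget gives x* = I/(p_x + p_y·(y/x)) and y* = (y/x)·x*.
Numerically y/x = 277.777778, so x* = 372/(11.5 + 1.15·277.777778) = 1.1241 and y* = 277.777778·1.1241 = 312.2377.
At I' = 558: y* = 468.3566. Change: 468.3566 − 312.2377 = 156.1189.

Δy* = 156.1189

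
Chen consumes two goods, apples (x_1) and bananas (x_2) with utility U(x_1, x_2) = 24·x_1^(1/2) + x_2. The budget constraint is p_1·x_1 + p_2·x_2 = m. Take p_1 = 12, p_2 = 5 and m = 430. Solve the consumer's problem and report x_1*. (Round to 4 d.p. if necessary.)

x_1* = 25

MU_x_1 = 12/√x_1, MU_x_2 = 1. Tangency: 12/√x_1 = p_1/p_2.
Solve: √x_1 = 12·p_2/p_1, so x_1*(p_1,p_2) = (12·p_2/p_1)², and x_2* = (m − p_1·x_1*)/p_2.
Plugging in: x_1* = (12·5/12)² = 25.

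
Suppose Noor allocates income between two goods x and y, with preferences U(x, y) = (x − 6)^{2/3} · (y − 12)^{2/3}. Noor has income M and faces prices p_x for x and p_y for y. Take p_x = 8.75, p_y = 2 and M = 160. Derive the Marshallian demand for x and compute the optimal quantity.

x* = 10.7714

MRS = (y−12)/(x−6). Tangency with p_x/p_y gives y−12 = (p_x/p_y)·(x−6).
After buying the subsistence bundle (6, 12), a share 0.5 of the remaining income goes to x: x* = 6 + 0.5·(M − 6p_x − 12p_y)/p_x.
Discretionary income = 160 − 6·8.75 − 12·2 = 83.5; x* = 6 + 0.5·83.5/8.75 = 10.7714.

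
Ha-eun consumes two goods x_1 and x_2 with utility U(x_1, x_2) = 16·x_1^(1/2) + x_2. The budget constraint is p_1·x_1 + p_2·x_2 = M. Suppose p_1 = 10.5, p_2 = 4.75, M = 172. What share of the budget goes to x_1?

Plugging in: x_1* = (8·4.75/10.5)² = 13.0975, x_2* = 7.2581.
Expenditure on x_1: 10.5·13.0975 = 137.5238; share = 0.7996.

share on x_1 = 0.7996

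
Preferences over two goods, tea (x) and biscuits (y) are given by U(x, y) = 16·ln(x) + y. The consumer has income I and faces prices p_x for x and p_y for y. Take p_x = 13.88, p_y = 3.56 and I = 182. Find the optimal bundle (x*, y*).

MU_x = 16/x, MU_y = 1. Tangency: 16/x = p_x/p_y.
So x*(p_x,p_y) = 16·p_y/p_x, independent of income; and y* = (I − 16·p_y)/p_y.
At the given prices: x* = 16·3.56/13.88 = 4.1037, and y* = 35.1236.

x* = 4.1037, y* = 35.1236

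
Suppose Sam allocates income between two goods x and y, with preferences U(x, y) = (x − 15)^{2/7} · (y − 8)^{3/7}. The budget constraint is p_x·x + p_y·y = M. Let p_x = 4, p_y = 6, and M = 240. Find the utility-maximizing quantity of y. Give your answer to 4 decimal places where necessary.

MRS = (2/3)·(y−8)/(x−15). Tangency with p_x/p_y gives y−8 = (3/2)·(p_x/p_y)·(x−15).
Substituting into the budget: x* = 15 + 0.4·(M − 15·p_x − 8·p_y)/p_x, and y* = 8 + 0.6·(…)/p_y.
Discretionary income = 240 − 15·4 − 8·6 = 132; y* = 8 + 0.6·132/6 = 21.2.

y* = 21.2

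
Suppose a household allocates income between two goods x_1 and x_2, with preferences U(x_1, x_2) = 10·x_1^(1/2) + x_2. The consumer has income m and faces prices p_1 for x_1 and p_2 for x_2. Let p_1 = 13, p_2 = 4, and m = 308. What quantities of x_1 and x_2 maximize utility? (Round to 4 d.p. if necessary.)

Solve: √x_1 = 5·p_2/p_1, so x_1*(p_1,p_2) = (5·p_2/p_1)², and x_2* = (m − p_1·x_1*)/p_2.
Plugging in: x_1* = (5·4/13)² = 2.3669, x_2* = 69.3077.

x_1* = 2.3669, x_2* = 69.3077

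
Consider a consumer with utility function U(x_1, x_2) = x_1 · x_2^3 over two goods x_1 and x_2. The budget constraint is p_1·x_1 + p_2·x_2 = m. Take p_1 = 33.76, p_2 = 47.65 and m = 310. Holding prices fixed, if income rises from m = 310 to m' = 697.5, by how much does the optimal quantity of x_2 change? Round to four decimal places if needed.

Tangency: MRS = (1/3)·x_2/x_1 = p_1/p_2.
Rearranging, p_2·x_2 = 3·p_1·x_1. Substituting into the budget gives p_1·x_1·(1 + 3) = m.
Demand: x_1*(p_1,p_2,m) = 0.25·m/p_1 and x_2* = 0.75·m/p_2.
At p_1=33.76, p_2=47.65, m=310: x_2* = 0.75·310/47.65 = 4.8793.
At m' = 697.5: x_2* = 10.9785. Change: 10.9785 − 4.8793 = 6.0992.

Δx_2* = 6.0992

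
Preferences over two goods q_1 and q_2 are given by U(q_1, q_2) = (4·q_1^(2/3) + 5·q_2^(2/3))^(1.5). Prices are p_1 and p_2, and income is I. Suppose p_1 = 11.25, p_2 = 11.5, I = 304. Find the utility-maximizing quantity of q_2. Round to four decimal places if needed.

q_2* = 17.2213

MRS = MU_q_1/MU_q_2 = (4/5)·(q_2/q_1)^(1/3). Set equal to p_1/p_2.
Solve for the ratio: q_2/q_1 = [(5/4)·p_1/p_2]^(3).
With the ratio pinned down, the budget gives q_1* = I/(p_1 + p_2·(q_2/q_1)) and q_2* = (q_2/q_1)·q_1*.
Numerically q_2/q_1 = 1.828496, so q_1* = 304/(11.25 + 11.5·1.828496) = 9.4183 and q_2* = 1.828496·9.4183 = 17.2213.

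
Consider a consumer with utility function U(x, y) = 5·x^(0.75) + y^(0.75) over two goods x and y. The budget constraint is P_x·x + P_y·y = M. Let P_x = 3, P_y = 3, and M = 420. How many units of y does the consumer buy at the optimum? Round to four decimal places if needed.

From the CES first-order condition, 5·(y/x)^(0.25) = P_x/P_y.
Solve for the ratio: y/x = [(1/5)·P_x/P_y]^(4).
Substitute y = (y/x)·x into the budget: x* = M/(P_x + P_y·(y/x)).
Numerically y/x = 0.0016, so x* = 420/(3 + 3·0.0016) = 139.7764 and y* = 0.0016·139.7764 = 0.2236.

y* = 0.2236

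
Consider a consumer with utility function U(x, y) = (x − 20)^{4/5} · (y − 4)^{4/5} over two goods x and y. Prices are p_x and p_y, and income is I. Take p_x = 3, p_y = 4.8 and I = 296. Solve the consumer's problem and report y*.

This is Cobb-Douglas in (x−20, y−4): tangency gives 0.8·p_y·(y−4) = 0.8·p_x·(x−20).
Substituting into the budget: x* = 20 + 0.5·(I − 20·p_x − 4·p_y)/p_x, and y* = 4 + 0.5·(…)/p_y.
Discretionary income = 296 − 20·3 − 4·4.8 = 216.8; y* = 4 + 0.5·216.8/4.8 = 26.5833.

y* = 26.5833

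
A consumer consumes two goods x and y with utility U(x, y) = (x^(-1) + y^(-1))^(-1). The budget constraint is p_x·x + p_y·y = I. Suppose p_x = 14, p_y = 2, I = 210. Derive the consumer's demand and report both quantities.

MU_x ∝ x^(-2), MU_y ∝ y^(-2), so MRS = (y/x)^(2) = p_x/p_y.
Hence y/x = (p_x/p_y)^(1/(2)), i.e. raised to the 0.5 power.
With the ratio pinned down, the budget gives x* = I/(p_x + p_y·(y/x)) and y* = (y/x)·x*.
Numerically y/x = 2.645751, so x* = 210/(14 + 2·2.645751) = 10.8856 and y* = 2.645751·10.8856 = 28.8006.

x* = 10.8856, y* = 28.8006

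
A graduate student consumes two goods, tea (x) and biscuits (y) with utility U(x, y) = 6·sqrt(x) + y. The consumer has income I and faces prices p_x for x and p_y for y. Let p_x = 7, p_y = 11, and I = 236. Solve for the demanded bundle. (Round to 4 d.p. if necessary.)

Utility is quasi-linear in y; the FOC for x is 3/√x = p_x/p_y.
Thus x* = (3·p_y/p_x)² — independent of I — with the rest of income spent on y.
Plugging in: x* = (3·11/7)² = 22.2245, y* = 7.3117.

x* = 22.2245, y* = 7.3117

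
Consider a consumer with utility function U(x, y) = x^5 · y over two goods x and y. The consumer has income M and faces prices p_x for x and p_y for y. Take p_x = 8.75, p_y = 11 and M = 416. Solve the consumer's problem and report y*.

Demand: x*(p_x,p_y,M) = 5/6·M/p_x and y* = 1/6·M/p_y.
At p_x=8.75, p_y=11, M=416: y* = 1/6·416/11 = 6.303.

y* = 6.303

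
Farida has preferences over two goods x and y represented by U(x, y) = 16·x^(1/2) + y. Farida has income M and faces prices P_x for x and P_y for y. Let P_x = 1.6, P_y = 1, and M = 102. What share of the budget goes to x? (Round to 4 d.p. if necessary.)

share on x = 0.3922

Utility is quasi-linear in y; the FOC for x is 8/√x = P_x/P_y.
Solve: √x = 8·P_y/P_x, so x*(P_x,P_y) = (8·P_y/P_x)², and y* = (M − P_x·x*)/P_y.
Plugging in: x* = (8·1/1.6)² = 25, y* = 62.
Expenditure on x: 1.6·25 = 40; share = 0.3922.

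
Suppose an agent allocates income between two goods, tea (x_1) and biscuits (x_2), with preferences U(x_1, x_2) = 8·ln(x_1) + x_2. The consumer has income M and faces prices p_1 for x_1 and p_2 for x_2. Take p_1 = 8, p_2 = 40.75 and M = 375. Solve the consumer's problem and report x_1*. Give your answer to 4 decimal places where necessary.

x_1* = 40.75

Set MRS = p_1/p_2: (8/x_1)/1 = p_1/p_2.
So x_1*(p_1,p_2) = 8·p_2/p_1, independent of income; and x_2* = (M − 8·p_2)/p_2.
At the given prices: x_1* = 8·40.75/8 = 40.75.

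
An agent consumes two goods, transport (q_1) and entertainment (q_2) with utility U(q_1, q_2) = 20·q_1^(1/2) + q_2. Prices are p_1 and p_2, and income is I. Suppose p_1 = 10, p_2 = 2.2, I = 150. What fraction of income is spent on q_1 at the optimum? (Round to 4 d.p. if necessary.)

share on q_1 = 0.3227

MU_q_1 = 10/√q_1, MU_q_2 = 1. Tangency: 10/√q_1 = p_1/p_2.
Thus q_1* = (10·p_2/p_1)² — independent of I — with the rest of income spent on q_2.
Plugging in: q_1* = (10·2.2/10)² = 4.84, q_2* = 46.1818.
Expenditure on q_1: 10·4.84 = 48.4; share = 0.3227.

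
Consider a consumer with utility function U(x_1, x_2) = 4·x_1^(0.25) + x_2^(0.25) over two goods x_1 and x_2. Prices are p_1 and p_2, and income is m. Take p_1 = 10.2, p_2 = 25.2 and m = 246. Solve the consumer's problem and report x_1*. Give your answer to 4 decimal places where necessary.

x_1* = 21.6011

MRS = MU_x_1/MU_x_2 = 4·(x_2/x_1)^(0.75). Set equal to p_1/p_2.
Hence x_2/x_1 = ((1/4)·p_1/p_2)^(1/(0.75)), i.e. raised to the 4/3 power.
With the ratio pinned down, the budget gives x_1* = m/(p_1 + p_2·(x_2/x_1)) and x_2* = (x_2/x_1)·x_1*.
Numerically x_2/x_1 = 0.047154, so x_1* = 246/(10.2 + 25.2·0.047154) = 21.6011.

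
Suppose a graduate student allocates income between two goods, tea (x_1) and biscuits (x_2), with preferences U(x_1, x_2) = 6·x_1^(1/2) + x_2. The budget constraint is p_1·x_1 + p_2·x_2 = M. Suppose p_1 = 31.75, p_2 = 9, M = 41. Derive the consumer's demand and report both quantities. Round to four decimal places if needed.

x_1* = 0.7232, x_2* = 2.0044

Set MRS = p_1/p_2: 3·x_1^(−1/2) = p_1/p_2.
Solve: √x_1 = 3·p_2/p_1, so x_1*(p_1,p_2) = (3·p_2/p_1)², and x_2* = (M − p_1·x_1*)/p_2.
Plugging in: x_1* = (3·9/31.75)² = 0.7232, x_2* = 2.0044.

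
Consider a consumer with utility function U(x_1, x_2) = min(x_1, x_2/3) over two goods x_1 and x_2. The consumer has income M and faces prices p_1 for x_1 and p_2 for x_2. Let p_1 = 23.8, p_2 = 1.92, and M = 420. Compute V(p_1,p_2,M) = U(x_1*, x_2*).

With perfect complements, no substitution: consume in ratio x_1:x_2 = 1:3.
Budget: p_1·x_1 + p_2·3·x_1 = M, so (p_1 + 3·p_2)·x_1 = M.
Demand: x_1*(p_1,p_2,M) = M/(p_1 + 3·p_2), x_2* = 3·M/(p_1 + 3·p_2).
Here 23.8 + 3·1.92 = 29.56, giving x_1* = 14.2084 and x_2* = 42.6252.
Utility at the optimum: U(14.2084, 42.6252) = 14.2084.

V = 14.2084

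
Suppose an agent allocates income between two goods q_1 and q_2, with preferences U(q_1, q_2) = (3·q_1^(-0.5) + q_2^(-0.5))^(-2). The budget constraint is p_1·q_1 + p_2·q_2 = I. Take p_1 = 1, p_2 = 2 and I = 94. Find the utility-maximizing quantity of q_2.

q_2* = 17.7294

MU_q_1 ∝ 3·q_1^(-1.5), MU_q_2 ∝ q_2^(-1.5), so MRS = 3·(q_2/q_1)^(1.5) = p_1/p_2.
Hence q_2/q_1 = ((1/3)·p_1/p_2)^(1/(1.5)), i.e. raised to the 2/3 power.
With the ratio pinned down, the budget gives q_1* = I/(p_1 + p_2·(q_2/q_1)) and q_2* = (q_2/q_1)·q_1*.
Numerically q_2/q_1 = 0.302853, so q_1* = 94/(1 + 2·0.302853) = 58.5412 and q_2* = 0.302853·58.5412 = 17.7294.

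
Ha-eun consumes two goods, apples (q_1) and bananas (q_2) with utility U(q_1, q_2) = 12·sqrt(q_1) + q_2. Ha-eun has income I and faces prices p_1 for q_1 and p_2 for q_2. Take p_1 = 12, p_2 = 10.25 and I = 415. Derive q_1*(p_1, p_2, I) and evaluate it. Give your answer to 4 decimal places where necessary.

q_1* = 26.2656

Solve: √q_1 = 6·p_2/p_1, so q_1*(p_1,p_2) = (6·p_2/p_1)², and q_2* = (I − p_1·q_1*)/p_2.
Plugging in: q_1* = (6·10.25/12)² = 26.2656.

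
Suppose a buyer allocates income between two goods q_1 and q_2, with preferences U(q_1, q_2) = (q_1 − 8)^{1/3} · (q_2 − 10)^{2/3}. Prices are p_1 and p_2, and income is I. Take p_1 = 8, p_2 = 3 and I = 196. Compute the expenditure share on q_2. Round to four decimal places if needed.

share on q_2 = 0.5

MRS = (1/2)·(q_2−10)/(q_1−8). Tangency with p_1/p_2 gives q_2−10 = 2·(p_1/p_2)·(q_1−8).
After buying the subsistence bundle (8, 10), a share 1/3 of the remaining income goes to q_1: q_1* = 8 + 1/3·(I − 8p_1 − 10p_2)/p_1.
Discretionary income = 196 − 8·8 − 10·3 = 102; q_1* = 8 + 1/3·102/8 = 12.25; q_2* = 10 + 2/3·102/3 = 32.6667.
Expenditure on q_2: 3·32.6667 = 98; share = 0.5.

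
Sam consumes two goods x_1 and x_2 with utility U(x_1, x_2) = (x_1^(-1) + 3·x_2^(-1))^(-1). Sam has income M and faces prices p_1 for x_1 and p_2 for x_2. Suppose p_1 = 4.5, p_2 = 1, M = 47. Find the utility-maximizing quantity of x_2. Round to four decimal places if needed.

x_2* = 21.126

From the CES first-order condition, (1/3)·(x_2/x_1)^(2) = p_1/p_2.
Solve for the ratio: x_2/x_1 = [3·p_1/p_2]^(0.5).
With the ratio pinned down, the budget gives x_1* = M/(p_1 + p_2·(x_2/x_1)) and x_2* = (x_2/x_1)·x_1*.
Numerically x_2/x_1 = 3.674235, so x_1* = 47/(4.5 + 1·3.674235) = 5.7498 and x_2* = 3.674235·5.7498 = 21.126.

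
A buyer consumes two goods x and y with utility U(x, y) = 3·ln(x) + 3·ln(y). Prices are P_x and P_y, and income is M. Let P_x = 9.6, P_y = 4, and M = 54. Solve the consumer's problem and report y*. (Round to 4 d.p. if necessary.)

y* = 6.75

MU_x/MU_y = (3·y)/(3·x); tangency sets this equal to P_x/P_y.
So 3·P_y·y = 3·P_x·x; combined with the budget, a share 0.5 of income goes to x.
Demand: x*(P_x,P_y,M) = 0.5·M/P_x and y* = 0.5·M/P_y.
At P_x=9.6, P_y=4, M=54: y* = 0.5·54/4 = 6.75.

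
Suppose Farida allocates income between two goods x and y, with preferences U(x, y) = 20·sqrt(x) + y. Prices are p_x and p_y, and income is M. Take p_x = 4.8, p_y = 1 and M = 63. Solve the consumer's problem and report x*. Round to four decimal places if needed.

Solve: √x = 10·p_y/p_x, so x*(p_x,p_y) = (10·p_y/p_x)², and y* = (M − p_x·x*)/p_y.
Plugging in: x* = (10·1/4.8)² = 4.3403.

x* = 4.3403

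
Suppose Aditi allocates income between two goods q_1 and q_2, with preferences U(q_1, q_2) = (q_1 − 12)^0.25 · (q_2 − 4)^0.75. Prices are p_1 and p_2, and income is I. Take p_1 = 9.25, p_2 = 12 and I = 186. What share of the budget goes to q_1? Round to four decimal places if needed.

share on q_1 = 0.6331

Let q_1' = q_1−12, q_2' = q_2−4. MRS = (1/3)·q_2'/q_1' = p_1/p_2.
After buying the subsistence bundle (12, 4), a share 0.25 of the remaining income goes to q_1: q_1* = 12 + 0.25·(I − 12p_1 − 4p_2)/p_1.
Discretionary income = 186 − 12·9.25 − 4·12 = 27; q_1* = 12 + 0.25·27/9.25 = 12.7297; q_2* = 4 + 0.75·27/12 = 5.6875.
Expenditure on q_1: 9.25·12.7297 = 117.75; share = 0.6331.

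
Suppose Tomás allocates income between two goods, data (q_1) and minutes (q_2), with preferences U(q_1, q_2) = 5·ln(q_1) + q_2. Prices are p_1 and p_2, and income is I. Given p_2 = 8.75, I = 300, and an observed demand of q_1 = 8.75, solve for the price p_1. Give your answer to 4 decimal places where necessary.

MU_q_1 = 5/q_1, MU_q_2 = 1. Tangency: 5/q_1 = p_1/p_2.
So q_1*(p_1,p_2) = 5·p_2/p_1, independent of income; and q_2* = (I − 5·p_2)/p_2.
Set q_1* = 8.75 in the demand function and solve for p_1: p_1 = 5.

p_1 = 5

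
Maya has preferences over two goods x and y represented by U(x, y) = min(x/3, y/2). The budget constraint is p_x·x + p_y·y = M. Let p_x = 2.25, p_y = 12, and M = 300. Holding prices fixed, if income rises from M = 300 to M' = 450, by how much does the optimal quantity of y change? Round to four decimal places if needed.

Δy* = 9.7561

Leontief preferences: the optimum is at the kink where x/3 = y/2, i.e. y = (2/3)·x.
Budget: p_x·x + p_y·(2/3)·x = M, so (3·p_x + 2·p_y)·x = 3·M.
Demand: x*(p_x,p_y,M) = 3·M/(3·p_x + 2·p_y), y* = 2·M/(3·p_x + 2·p_y).
Here 3·2.25 + 2·12 = 30.75, giving y* = 19.5122.
At M' = 450: y* = 29.2683. Change: 29.2683 − 19.5122 = 9.7561.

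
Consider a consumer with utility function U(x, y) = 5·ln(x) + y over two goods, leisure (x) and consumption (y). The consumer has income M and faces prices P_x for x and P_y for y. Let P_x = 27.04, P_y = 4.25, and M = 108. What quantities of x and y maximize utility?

x* = 0.7859, y* = 20.4118

So x*(P_x,P_y) = 5·P_y/P_x, independent of income; and y* = (M − 5·P_y)/P_y.
At the given prices: x* = 5·4.25/27.04 = 0.7859, and y* = 20.4118.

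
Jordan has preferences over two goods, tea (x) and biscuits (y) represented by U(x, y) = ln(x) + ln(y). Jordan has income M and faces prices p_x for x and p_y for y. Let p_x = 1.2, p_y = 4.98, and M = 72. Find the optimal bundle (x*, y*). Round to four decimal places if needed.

x* = 30, y* = 7.2289

Tangency: MRS = y/x = p_x/p_y.
So p_y·y = p_x·x; combined with the budget, a share 0.5 of income goes to x.
Demand: x*(p_x,p_y,M) = 0.5·M/p_x and y* = 0.5·M/p_y.
At p_x=1.2, p_y=4.98, M=72: x* = 0.5·72/1.2 = 30, y* = 7.2289.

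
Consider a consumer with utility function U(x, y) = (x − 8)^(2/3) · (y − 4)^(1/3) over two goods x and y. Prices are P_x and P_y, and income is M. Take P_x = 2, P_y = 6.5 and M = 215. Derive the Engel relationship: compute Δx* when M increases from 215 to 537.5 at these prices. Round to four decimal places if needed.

MRS = 2·(y−4)/(x−8). Tangency with P_x/P_y gives y−4 = (1/2)·(P_x/P_y)·(x−8).
After buying the subsistence bundle (8, 4), a share 2/3 of the remaining income goes to x: x* = 8 + 2/3·(M − 8P_x − 4P_y)/P_x.
Discretionary income = 215 − 8·2 − 4·6.5 = 173; x* = 8 + 2/3·173/2 = 65.6667.
At M' = 537.5: x* = 173.1667. Change: 173.1667 − 65.6667 = 107.5.

Δx* = 107.5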